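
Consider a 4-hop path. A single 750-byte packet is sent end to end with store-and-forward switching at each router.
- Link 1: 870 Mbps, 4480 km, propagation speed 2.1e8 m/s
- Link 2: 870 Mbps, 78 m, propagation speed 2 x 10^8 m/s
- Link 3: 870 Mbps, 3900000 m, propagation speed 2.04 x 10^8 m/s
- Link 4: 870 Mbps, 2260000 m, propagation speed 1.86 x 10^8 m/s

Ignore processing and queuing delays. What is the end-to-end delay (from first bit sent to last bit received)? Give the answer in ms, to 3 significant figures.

52.6 ms

L = 750 × 8 = 6000 bits.
Transmission delay per hop = L/R = 6000/870000000 = 0.00689655 ms; 4 hops → 0.0275862 ms.
Propagation delays (d/s per hop): 21.3333, 0.00039, 19.1176, 12.1505 ms; sum = 52.6019 ms.
End-to-end = 52.6 ms.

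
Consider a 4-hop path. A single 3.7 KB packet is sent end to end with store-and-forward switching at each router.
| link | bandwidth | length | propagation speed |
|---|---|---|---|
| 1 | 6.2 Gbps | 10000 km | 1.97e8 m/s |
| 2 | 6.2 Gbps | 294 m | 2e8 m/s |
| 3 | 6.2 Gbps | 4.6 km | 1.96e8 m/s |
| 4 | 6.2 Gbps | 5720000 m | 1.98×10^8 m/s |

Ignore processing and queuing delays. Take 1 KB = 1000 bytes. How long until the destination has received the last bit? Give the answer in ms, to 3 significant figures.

L = 29600 bits.
Transmission delay per hop = L/R = 29600/6200000000 = 0.00477419 ms; 4 hops → 0.0190968 ms.
Propagation delays (d/s per hop): 50.7614, 0.00147, 0.0234694, 28.8889 ms; sum = 79.6752 ms.
End-to-end = 79.7 ms.

79.7 ms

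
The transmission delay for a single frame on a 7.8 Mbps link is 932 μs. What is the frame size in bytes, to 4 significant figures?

908.7 bytes

L = R × t_tx = 7800000 b/s × 0.000932 s = 7269.6 bits.
In bytes: 7269.6 / 8 = 908.7 bytes.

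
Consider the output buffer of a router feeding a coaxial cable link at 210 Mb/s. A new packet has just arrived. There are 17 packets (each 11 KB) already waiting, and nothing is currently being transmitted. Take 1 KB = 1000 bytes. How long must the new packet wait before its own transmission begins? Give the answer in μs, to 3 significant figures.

7120 μs

Each queued packet: L/R = 88000/210000000 = 419.048 μs.
17 queued → 7123.81 μs.
Queuing delay = 7120 μs.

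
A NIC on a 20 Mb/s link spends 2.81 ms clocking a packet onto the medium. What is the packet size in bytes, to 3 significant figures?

7030 bytes

L = R × t_tx = 20000000 b/s × 0.00281 s = 56200 bits.
In bytes: 56200 / 8 = 7030 bytes.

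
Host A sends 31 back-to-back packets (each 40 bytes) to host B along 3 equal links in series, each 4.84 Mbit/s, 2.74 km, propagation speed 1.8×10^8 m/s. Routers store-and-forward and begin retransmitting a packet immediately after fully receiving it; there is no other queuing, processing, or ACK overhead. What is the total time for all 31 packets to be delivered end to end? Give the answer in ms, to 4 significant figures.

2.227 ms

Per-hop transmission t_tx = L/R = 320/4840000 = 0.0661157 ms.
Per-hop propagation t_prop = 2740/180000000 = 0.0152222 ms.
Pipeline fill: first packet needs 3·t_tx to clear all hops; remaining 30 packets each add one t_tx.
Total = (3+31-1)·t_tx + 3·t_prop = 33·0.0661157 + 3·0.0152222 = 2.227 ms.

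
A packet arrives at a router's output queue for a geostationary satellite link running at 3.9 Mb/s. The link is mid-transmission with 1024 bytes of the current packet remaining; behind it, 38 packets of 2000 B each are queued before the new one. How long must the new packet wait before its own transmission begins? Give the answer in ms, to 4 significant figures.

158.0 ms

Each queued packet: L/R = 16000/3900000 = 4.10256 ms.
38 queued → 155.897 ms.
Plus remaining 8192 bits of current packet: 2.10051 ms.
Queuing delay = 158.0 ms.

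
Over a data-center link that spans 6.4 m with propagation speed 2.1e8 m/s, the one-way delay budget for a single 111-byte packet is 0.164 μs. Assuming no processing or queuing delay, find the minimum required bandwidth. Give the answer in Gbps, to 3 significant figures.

L = 888 bits.
Propagation delay = 6.4 / 210000000 = 0.0304762 μs.
Transmission budget = 0.164 − 0.0304762 = 0.133524 μs.
R ≥ L / t_tx = 888 bits / 1.33524e-07 s = 6.65 Gbps.

6.65 Gbps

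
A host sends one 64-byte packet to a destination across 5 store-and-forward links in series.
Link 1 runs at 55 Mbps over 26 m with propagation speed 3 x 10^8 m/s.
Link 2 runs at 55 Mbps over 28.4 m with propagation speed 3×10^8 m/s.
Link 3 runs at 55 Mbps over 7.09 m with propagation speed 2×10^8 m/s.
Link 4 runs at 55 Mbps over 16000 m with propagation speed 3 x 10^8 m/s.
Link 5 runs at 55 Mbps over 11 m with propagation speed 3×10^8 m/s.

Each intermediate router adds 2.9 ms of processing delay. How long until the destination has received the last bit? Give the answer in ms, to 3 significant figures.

L = 64 × 8 = 512 bits.
Transmission delay per hop = L/R = 512/55000000 = 0.00930909 ms; 5 hops → 0.0465455 ms.
Propagation delays (d/s per hop): 8.66667e-05, 9.46667e-05, 3.545e-05, 0.0533333, 3.66667e-05 ms; sum = 0.0535868 ms.
Processing at 4 router(s): 4 × 2.9 ms = 11.6 ms.
End-to-end = 11.7 ms.

11.7 ms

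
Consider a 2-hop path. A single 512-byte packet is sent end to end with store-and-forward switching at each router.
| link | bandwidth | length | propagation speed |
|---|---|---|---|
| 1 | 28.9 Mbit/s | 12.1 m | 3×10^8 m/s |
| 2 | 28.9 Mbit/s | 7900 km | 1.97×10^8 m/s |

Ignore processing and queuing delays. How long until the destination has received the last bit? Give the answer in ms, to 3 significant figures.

40.4 ms

L = 512 × 8 = 4096 bits.
Transmission delay per hop = L/R = 4096/28900000 = 0.14173 ms; 2 hops → 0.28346 ms.
Propagation delays (d/s per hop): 4.03333e-05, 40.1015 ms; sum = 40.1016 ms.
End-to-end = 40.4 ms.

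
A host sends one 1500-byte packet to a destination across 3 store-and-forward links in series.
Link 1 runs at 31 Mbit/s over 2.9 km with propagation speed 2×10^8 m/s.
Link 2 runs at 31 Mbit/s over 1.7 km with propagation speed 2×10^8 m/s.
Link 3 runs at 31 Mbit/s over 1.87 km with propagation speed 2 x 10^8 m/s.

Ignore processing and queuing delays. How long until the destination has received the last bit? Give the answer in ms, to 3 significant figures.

1.19 ms

L = 1500 × 8 = 12000 bits.
Transmission delay per hop = L/R = 12000/31000000 = 0.387097 ms; 3 hops → 1.16129 ms.
Propagation delays (d/s per hop): 0.0145, 0.0085, 0.00935 ms; sum = 0.03235 ms.
End-to-end = 1.19 ms.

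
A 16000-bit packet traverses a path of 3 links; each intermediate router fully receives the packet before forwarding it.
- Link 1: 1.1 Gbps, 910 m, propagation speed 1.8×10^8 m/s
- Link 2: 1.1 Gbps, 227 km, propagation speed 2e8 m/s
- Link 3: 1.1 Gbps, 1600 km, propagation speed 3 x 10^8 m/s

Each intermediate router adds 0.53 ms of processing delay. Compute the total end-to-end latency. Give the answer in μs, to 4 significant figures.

Transmission delay per hop = L/R = 16000/1100000000 = 14.5455 μs; 3 hops → 43.6364 μs.
Propagation delays (d/s per hop): 5.05556, 1135, 5333.33 μs; sum = 6473.39 μs.
Processing at 2 router(s): 2 × 0.53 ms = 1060 μs.
End-to-end = 7577 μs.

7577 μs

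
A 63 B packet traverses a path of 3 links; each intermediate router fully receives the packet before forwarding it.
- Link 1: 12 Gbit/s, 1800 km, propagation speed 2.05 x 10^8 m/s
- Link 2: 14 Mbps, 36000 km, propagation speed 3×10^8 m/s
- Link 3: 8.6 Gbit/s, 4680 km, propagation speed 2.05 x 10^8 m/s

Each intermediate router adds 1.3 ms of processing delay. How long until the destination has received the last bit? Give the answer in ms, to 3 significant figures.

154 ms

L = 63 × 8 = 504 bits.
Transmission delays (L/R per hop): 4.2e-05, 0.036, 5.86047e-05 ms; sum = 0.0361006 ms.
Propagation delays (d/s per hop): 8.78049, 120, 22.8293 ms; sum = 151.61 ms.
Processing at 2 router(s): 2 × 1.3 ms = 2.6 ms.
End-to-end = 154 ms.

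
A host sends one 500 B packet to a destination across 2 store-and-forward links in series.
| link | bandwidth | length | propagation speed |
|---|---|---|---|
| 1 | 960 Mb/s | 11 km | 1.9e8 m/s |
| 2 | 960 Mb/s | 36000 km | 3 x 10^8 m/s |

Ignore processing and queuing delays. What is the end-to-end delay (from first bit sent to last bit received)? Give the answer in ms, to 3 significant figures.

L = 500 × 8 = 4000 bits.
Transmission delay per hop = L/R = 4000/960000000 = 0.00416667 ms; 2 hops → 0.00833333 ms.
Propagation delays (d/s per hop): 0.0578947, 120 ms; sum = 120.058 ms.
End-to-end = 120 ms.

120 ms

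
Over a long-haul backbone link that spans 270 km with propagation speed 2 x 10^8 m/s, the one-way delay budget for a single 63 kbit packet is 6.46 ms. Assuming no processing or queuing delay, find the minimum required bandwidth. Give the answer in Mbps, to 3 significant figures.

Propagation delay = 270000 / 200000000 = 1.35 ms.
Transmission budget = 6.46 − 1.35 = 5.11 ms.
R ≥ L / t_tx = 63000 bits / 0.00511 s = 12.3 Mbps.

12.3 Mbps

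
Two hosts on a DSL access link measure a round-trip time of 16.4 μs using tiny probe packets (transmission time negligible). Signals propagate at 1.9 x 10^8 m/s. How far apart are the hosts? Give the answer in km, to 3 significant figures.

One-way propagation = RTT/2 = 8.2 μs.
d = s × t = 190000000 × 8.2e-06 = 1.56 km.

1.56 km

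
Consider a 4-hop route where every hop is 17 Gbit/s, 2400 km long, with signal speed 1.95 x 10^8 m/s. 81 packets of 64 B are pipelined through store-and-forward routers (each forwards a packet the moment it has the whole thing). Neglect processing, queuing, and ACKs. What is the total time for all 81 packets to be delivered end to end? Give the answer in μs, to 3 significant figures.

Per-hop transmission t_tx = L/R = 512/17000000000 = 0.0301176 μs.
Per-hop propagation t_prop = 2400000/195000000 = 12307.7 μs.
Pipeline fill: first packet needs 4·t_tx to clear all hops; remaining 80 packets each add one t_tx.
Total = (4+81-1)·t_tx + 4·t_prop = 84·0.0301176 + 4·12307.7 = 49200 μs.

49200 μs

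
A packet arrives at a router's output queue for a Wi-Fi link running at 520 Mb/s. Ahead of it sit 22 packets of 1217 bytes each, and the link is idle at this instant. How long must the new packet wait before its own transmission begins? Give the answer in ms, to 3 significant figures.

Each queued packet: L/R = 9736/520000000 = 0.0187231 ms.
22 queued → 0.411908 ms.
Queuing delay = 0.412 ms.

0.412 ms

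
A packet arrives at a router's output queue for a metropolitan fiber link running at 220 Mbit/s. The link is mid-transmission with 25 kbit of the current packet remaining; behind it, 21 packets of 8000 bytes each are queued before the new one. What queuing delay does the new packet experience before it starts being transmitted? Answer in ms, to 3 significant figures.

Each queued packet: L/R = 64000/220000000 = 0.290909 ms.
21 queued → 6.10909 ms.
Plus remaining 25000 bits of current packet: 0.113636 ms.
Queuing delay = 6.22 ms.

6.22 ms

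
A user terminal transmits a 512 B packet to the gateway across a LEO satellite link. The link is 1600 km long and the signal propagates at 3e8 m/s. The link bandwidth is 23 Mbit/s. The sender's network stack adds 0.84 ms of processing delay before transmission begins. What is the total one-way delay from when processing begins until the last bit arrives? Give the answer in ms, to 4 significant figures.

6.351 ms

L = 512 × 8 = 4096 bits.
Transmission delay = L/R = 4096 / 23000000 = 0.178087 ms.
Propagation delay = d/s = 1600000 m / 300000000 m/s = 5.33333 ms.
Plus processing delay 0.84 ms = 0.84 ms.
Total = 6.351 ms.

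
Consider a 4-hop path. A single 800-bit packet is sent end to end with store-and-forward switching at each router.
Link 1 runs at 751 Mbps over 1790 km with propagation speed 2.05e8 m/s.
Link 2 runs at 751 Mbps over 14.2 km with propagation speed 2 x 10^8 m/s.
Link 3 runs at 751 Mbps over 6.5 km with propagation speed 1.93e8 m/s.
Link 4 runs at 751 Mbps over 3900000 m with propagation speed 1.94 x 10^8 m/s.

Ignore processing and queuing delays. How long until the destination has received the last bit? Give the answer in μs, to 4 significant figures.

Transmission delay per hop = L/R = 800/751000000 = 1.06525 μs; 4 hops → 4.26099 μs.
Propagation delays (d/s per hop): 8731.71, 71, 33.6788, 20103.1 μs; sum = 28939.5 μs.
End-to-end = 28940 μs.

28940 μs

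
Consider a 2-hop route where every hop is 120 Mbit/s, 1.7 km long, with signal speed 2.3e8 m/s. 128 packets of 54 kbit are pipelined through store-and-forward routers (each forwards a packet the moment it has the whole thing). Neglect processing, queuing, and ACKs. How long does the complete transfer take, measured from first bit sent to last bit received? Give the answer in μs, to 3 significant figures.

Per-hop transmission t_tx = L/R = 54000/120000000 = 450 μs.
Per-hop propagation t_prop = 1700/2.3e+08 = 7.3913 μs.
Pipeline fill: first packet needs 2·t_tx to clear all hops; remaining 127 packets each add one t_tx.
Total = (2+128-1)·t_tx + 2·t_prop = 129·450 + 2·7.3913 = 58100 μs.

58100 μs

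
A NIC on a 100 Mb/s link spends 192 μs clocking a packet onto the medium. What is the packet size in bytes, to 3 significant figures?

L = R × t_tx = 100000000 b/s × 0.000192 s = 19200 bits.
In bytes: 19200 / 8 = 2400 bytes.

2400 bytes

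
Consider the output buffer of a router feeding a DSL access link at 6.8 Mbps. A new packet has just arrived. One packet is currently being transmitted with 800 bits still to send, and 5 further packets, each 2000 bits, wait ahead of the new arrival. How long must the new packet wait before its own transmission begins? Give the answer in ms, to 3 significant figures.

Each queued packet: L/R = 2000/6800000 = 0.294118 ms.
5 queued → 1.47059 ms.
Plus remaining 800 bits of current packet: 0.117647 ms.
Queuing delay = 1.59 ms.

1.59 ms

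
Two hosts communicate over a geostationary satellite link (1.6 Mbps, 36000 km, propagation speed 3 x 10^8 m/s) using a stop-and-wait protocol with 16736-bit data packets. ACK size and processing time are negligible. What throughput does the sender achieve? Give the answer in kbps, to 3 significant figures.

t_tx = L/R = 16736/1600000 = 0.01046 s.
t_prop = 36000000/300000000 = 0.12 s; RTT = 0.24 s.
Cycle = t_tx + RTT = 0.25046 s.
Throughput = L / cycle = 16736 / 0.25046 = 66.8 kbps.

66.8 kbps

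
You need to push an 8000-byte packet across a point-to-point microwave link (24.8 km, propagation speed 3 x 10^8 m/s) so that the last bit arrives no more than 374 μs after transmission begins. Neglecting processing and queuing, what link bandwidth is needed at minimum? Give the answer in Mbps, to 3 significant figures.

L = 64000 bits.
Propagation delay = 24800 / 300000000 = 82.6667 μs.
Transmission budget = 374 − 82.6667 = 291.333 μs.
R ≥ L / t_tx = 64000 bits / 0.000291333 s = 220 Mbps.

220 Mbps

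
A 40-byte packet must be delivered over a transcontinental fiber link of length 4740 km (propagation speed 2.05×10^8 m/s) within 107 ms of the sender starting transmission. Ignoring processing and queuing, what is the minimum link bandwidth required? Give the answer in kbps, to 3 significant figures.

L = 320 bits.
Propagation delay = 4740000 / 2.05e+08 = 23.122 ms.
Transmission budget = 107 − 23.122 = 83.878 ms.
R ≥ L / t_tx = 320 bits / 0.083878 s = 3.82 kbps.

3.82 kbps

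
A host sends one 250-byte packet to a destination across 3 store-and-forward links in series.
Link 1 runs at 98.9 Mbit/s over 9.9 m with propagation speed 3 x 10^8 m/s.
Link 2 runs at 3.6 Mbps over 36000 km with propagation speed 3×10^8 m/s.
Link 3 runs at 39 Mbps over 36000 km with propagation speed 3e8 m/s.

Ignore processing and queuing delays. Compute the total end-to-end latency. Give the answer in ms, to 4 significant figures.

L = 250 × 8 = 2000 bits.
Transmission delays (L/R per hop): 0.0202224, 0.555556, 0.0512821 ms; sum = 0.62706 ms.
Propagation delays (d/s per hop): 3.3e-05, 120, 120 ms; sum = 240 ms.
End-to-end = 240.6 ms.

240.6 ms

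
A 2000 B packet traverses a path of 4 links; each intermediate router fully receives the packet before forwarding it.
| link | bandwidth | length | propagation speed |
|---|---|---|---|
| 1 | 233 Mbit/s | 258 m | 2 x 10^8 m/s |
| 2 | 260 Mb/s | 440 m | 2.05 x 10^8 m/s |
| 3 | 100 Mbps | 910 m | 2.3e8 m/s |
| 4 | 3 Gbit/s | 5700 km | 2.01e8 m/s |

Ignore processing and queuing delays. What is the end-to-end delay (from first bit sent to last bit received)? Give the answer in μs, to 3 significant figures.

L = 2000 × 8 = 16000 bits.
Transmission delays (L/R per hop): 68.6695, 61.5385, 160, 5.33333 μs; sum = 295.541 μs.
Propagation delays (d/s per hop): 1.29, 2.14634, 3.95652, 28358.2 μs; sum = 28365.6 μs.
End-to-end = 28700 μs.

28700 μs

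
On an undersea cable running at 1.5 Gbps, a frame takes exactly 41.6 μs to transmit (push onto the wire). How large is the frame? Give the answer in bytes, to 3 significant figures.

L = R × t_tx = 1500000000 b/s × 4.16e-05 s = 62400 bits.
In bytes: 62400 / 8 = 7800 bytes.

7800 bytes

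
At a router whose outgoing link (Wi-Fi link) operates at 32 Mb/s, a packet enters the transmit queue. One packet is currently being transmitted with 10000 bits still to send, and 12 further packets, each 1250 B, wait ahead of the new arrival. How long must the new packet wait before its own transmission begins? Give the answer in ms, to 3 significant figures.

Each queued packet: L/R = 10000/32000000 = 0.3125 ms.
12 queued → 3.75 ms.
Plus remaining 10000 bits of current packet: 0.3125 ms.
Queuing delay = 4.06 ms.

4.06 ms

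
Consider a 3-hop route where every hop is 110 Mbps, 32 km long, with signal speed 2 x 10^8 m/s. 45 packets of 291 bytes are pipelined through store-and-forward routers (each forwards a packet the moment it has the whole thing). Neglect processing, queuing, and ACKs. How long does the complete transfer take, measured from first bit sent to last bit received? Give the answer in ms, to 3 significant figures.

Per-hop transmission t_tx = L/R = 2328/110000000 = 0.0211636 ms.
Per-hop propagation t_prop = 32000/200000000 = 0.16 ms.
Pipeline fill: first packet needs 3·t_tx to clear all hops; remaining 44 packets each add one t_tx.
Total = (3+45-1)·t_tx + 3·t_prop = 47·0.0211636 + 3·0.16 = 1.47 ms.

1.47 ms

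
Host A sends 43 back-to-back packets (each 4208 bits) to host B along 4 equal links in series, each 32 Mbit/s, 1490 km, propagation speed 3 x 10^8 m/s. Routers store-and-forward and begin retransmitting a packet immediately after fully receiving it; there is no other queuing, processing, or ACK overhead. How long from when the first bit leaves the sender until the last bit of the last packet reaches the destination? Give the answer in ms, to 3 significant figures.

Per-hop transmission t_tx = L/R = 4208/32000000 = 0.1315 ms.
Per-hop propagation t_prop = 1490000/300000000 = 4.96667 ms.
Pipeline fill: first packet needs 4·t_tx to clear all hops; remaining 42 packets each add one t_tx.
Total = (4+43-1)·t_tx + 4·t_prop = 46·0.1315 + 4·4.96667 = 25.9 ms.

25.9 ms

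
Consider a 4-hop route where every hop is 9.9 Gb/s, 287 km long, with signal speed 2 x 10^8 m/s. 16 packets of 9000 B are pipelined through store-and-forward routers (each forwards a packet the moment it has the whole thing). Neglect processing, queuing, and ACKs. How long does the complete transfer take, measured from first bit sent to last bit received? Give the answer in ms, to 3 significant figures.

5.88 ms

Per-hop transmission t_tx = L/R = 72000/9900000000 = 0.00727273 ms.
Per-hop propagation t_prop = 287000/200000000 = 1.435 ms.
Pipeline fill: first packet needs 4·t_tx to clear all hops; remaining 15 packets each add one t_tx.
Total = (4+16-1)·t_tx + 4·t_prop = 19·0.00727273 + 4·1.435 = 5.88 ms.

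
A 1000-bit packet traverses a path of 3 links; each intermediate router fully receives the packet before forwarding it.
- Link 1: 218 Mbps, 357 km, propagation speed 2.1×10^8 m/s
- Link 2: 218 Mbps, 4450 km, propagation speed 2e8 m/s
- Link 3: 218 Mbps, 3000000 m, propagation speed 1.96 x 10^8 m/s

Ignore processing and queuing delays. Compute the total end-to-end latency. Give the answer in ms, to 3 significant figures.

Transmission delay per hop = L/R = 1000/218000000 = 0.00458716 ms; 3 hops → 0.0137615 ms.
Propagation delays (d/s per hop): 1.7, 22.25, 15.3061 ms; sum = 39.2561 ms.
End-to-end = 39.3 ms.

39.3 ms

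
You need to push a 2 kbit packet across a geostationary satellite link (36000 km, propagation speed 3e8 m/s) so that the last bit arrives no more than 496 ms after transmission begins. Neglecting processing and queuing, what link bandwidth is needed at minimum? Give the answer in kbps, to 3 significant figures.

Propagation delay = 36000000 / 300000000 = 120 ms.
Transmission budget = 496 − 120 = 376 ms.
R ≥ L / t_tx = 2000 bits / 0.376 s = 5.32 kbps.

5.32 kbps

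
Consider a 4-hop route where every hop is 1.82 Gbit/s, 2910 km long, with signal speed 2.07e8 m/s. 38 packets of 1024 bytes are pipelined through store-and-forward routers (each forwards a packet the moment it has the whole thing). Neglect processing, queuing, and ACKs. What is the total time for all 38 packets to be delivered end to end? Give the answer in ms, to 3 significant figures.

Per-hop transmission t_tx = L/R = 8192/1820000000 = 0.0045011 ms.
Per-hop propagation t_prop = 2910000/2.07e+08 = 14.058 ms.
Pipeline fill: first packet needs 4·t_tx to clear all hops; remaining 37 packets each add one t_tx.
Total = (4+38-1)·t_tx + 4·t_prop = 41·0.0045011 + 4·14.058 = 56.4 ms.

56.4 ms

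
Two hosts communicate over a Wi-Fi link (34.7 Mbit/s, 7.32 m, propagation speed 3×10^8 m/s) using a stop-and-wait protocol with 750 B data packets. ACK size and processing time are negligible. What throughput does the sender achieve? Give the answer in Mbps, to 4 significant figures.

t_tx = L/R = 6000/34700000 = 0.000172911 s.
t_prop = 7.32/300000000 = 2.44e-08 s; RTT = 4.88e-08 s.
Cycle = t_tx + RTT = 0.000172959 s.
Throughput = L / cycle = 6000 / 0.000172959 = 34.69 Mbps.

34.69 Mbps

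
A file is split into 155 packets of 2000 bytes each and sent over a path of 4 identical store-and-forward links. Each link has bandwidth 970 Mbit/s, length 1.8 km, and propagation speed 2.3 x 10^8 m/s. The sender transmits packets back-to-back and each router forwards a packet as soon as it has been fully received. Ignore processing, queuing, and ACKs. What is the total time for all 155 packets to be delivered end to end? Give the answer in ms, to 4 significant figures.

Per-hop transmission t_tx = L/R = 16000/970000000 = 0.0164948 ms.
Per-hop propagation t_prop = 1800/2.3e+08 = 0.00782609 ms.
Pipeline fill: first packet needs 4·t_tx to clear all hops; remaining 154 packets each add one t_tx.
Total = (4+155-1)·t_tx + 4·t_prop = 158·0.0164948 + 4·0.00782609 = 2.637 ms.

2.637 ms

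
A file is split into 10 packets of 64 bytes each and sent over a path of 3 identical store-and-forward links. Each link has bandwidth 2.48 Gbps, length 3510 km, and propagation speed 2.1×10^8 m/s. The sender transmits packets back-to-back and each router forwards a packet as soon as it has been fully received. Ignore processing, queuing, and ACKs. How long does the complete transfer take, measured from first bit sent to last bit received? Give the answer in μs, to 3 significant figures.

Per-hop transmission t_tx = L/R = 512/2480000000 = 0.206452 μs.
Per-hop propagation t_prop = 3510000/210000000 = 16714.3 μs.
Pipeline fill: first packet needs 3·t_tx to clear all hops; remaining 9 packets each add one t_tx.
Total = (3+10-1)·t_tx + 3·t_prop = 12·0.206452 + 3·16714.3 = 50100 μs.

50100 μs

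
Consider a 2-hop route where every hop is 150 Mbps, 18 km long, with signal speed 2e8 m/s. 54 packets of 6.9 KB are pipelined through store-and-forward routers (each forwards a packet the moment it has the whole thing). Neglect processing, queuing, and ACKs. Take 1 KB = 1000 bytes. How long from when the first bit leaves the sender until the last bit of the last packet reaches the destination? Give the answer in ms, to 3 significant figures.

Per-hop transmission t_tx = L/R = 55200/150000000 = 0.368 ms.
Per-hop propagation t_prop = 18000/200000000 = 0.09 ms.
Pipeline fill: first packet needs 2·t_tx to clear all hops; remaining 53 packets each add one t_tx.
Total = (2+54-1)·t_tx + 2·t_prop = 55·0.368 + 2·0.09 = 20.4 ms.

20.4 ms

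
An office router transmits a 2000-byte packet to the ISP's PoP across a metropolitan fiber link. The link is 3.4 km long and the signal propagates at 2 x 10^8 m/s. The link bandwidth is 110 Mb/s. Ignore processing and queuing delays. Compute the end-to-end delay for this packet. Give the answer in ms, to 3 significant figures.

0.162 ms

L = 2000 × 8 = 16000 bits.
Transmission delay = L/R = 16000 / 110000000 = 0.145455 ms.
Propagation delay = d/s = 3400 m / 200000000 m/s = 0.017 ms.
Total = 0.162 ms.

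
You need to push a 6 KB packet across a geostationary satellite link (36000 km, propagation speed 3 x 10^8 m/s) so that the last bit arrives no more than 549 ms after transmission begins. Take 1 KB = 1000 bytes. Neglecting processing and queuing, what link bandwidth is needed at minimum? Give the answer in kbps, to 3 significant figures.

112 kbps

L = 48000 bits.
Propagation delay = 36000000 / 300000000 = 120 ms.
Transmission budget = 549 − 120 = 429 ms.
R ≥ L / t_tx = 48000 bits / 0.429 s = 112 kbps.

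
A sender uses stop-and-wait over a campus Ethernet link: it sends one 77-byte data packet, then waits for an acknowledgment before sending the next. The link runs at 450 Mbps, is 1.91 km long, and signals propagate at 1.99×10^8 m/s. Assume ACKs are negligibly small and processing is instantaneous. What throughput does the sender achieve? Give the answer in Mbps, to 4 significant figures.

t_tx = L/R = 616/450000000 = 1.36889e-06 s.
t_prop = 1910/199000000 = 9.59799e-06 s; RTT = 1.9196e-05 s.
Cycle = t_tx + RTT = 2.05649e-05 s.
Throughput = L / cycle = 616 / 2.05649e-05 = 29.95 Mbps.

29.95 Mbps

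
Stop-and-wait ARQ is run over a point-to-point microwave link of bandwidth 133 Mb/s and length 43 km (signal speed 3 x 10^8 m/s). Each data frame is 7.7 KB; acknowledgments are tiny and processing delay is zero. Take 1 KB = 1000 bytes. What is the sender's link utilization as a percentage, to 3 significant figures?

t_tx = L/R = 61600/133000000 = 0.000463158 s.
t_prop = 43000/300000000 = 0.000143333 s; RTT = 0.000286667 s.
Cycle = t_tx + RTT = 0.000749825 s.
Utilization = t_tx / cycle = 0.000463158/0.000749825 = 61.8 %.

61.8 %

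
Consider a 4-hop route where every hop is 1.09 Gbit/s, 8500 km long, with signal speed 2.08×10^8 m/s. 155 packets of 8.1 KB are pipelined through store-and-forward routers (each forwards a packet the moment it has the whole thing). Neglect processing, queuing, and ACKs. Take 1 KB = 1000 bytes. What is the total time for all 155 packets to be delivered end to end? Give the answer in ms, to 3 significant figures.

173 ms

Per-hop transmission t_tx = L/R = 64800/1090000000 = 0.0594495 ms.
Per-hop propagation t_prop = 8500000/208000000 = 40.8654 ms.
Pipeline fill: first packet needs 4·t_tx to clear all hops; remaining 154 packets each add one t_tx.
Total = (4+155-1)·t_tx + 4·t_prop = 158·0.0594495 + 4·40.8654 = 173 ms.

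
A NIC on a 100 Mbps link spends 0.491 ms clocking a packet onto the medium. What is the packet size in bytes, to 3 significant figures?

L = R × t_tx = 100000000 b/s × 0.000491 s = 49100 bits.
In bytes: 49100 / 8 = 6140 bytes.

6140 bytes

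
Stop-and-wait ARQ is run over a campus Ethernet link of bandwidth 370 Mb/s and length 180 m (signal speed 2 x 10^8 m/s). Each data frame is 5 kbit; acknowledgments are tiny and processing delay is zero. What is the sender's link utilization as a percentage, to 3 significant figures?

88.2 %

t_tx = L/R = 5000/370000000 = 1.35135e-05 s.
t_prop = 180/200000000 = 9e-07 s; RTT = 1.8e-06 s.
Cycle = t_tx + RTT = 1.53135e-05 s.
Utilization = t_tx / cycle = 1.35135e-05/1.53135e-05 = 88.2 %.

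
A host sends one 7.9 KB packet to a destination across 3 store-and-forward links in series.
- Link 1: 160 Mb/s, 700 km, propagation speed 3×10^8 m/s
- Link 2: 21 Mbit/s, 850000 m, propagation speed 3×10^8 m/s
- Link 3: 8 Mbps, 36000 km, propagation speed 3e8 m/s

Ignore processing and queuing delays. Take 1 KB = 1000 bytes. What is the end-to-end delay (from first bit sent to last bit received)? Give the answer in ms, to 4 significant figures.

136.5 ms

L = 63200 bits.
Transmission delays (L/R per hop): 0.395, 3.00952, 7.9 ms; sum = 11.3045 ms.
Propagation delays (d/s per hop): 2.33333, 2.83333, 120 ms; sum = 125.167 ms.
End-to-end = 136.5 ms.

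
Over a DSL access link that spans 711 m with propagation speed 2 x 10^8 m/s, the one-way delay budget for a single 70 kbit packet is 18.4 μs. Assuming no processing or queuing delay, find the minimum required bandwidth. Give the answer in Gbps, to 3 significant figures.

Propagation delay = 711 / 200000000 = 3.555 μs.
Transmission budget = 18.4 − 3.555 = 14.845 μs.
R ≥ L / t_tx = 70000 bits / 1.4845e-05 s = 4.72 Gbps.

4.72 Gbps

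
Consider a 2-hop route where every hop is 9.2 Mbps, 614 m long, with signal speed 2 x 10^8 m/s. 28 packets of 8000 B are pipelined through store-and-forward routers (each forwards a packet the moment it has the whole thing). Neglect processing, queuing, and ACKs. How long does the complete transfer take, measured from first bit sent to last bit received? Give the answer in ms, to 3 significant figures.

Per-hop transmission t_tx = L/R = 64000/9200000 = 6.95652 ms.
Per-hop propagation t_prop = 614/200000000 = 0.00307 ms.
Pipeline fill: first packet needs 2·t_tx to clear all hops; remaining 27 packets each add one t_tx.
Total = (2+28-1)·t_tx + 2·t_prop = 29·6.95652 + 2·0.00307 = 202 ms.

202 ms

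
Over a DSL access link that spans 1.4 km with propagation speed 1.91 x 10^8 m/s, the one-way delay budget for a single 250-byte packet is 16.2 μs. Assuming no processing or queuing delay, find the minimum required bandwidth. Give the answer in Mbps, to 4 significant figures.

225.5 Mbps

L = 2000 bits.
Propagation delay = 1400 / 191000000 = 7.32984 μs.
Transmission budget = 16.2 − 7.32984 = 8.87016 μs.
R ≥ L / t_tx = 2000 bits / 8.87016e-06 s = 225.5 Mbps.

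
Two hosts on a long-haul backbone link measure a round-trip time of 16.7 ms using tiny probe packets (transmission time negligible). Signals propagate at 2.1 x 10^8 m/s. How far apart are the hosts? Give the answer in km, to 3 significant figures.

1750 km

One-way propagation = RTT/2 = 8.35 ms.
d = s × t = 210000000 × 0.00835 = 1750 km.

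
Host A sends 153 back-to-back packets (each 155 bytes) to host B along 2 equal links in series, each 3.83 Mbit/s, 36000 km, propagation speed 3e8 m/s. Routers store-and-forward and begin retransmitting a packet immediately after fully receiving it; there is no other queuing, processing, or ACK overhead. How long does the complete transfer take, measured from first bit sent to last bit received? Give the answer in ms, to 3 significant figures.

Per-hop transmission t_tx = L/R = 1240/3830000 = 0.32376 ms.
Per-hop propagation t_prop = 36000000/300000000 = 120 ms.
Pipeline fill: first packet needs 2·t_tx to clear all hops; remaining 152 packets each add one t_tx.
Total = (2+153-1)·t_tx + 2·t_prop = 154·0.32376 + 2·120 = 290 ms.

290 ms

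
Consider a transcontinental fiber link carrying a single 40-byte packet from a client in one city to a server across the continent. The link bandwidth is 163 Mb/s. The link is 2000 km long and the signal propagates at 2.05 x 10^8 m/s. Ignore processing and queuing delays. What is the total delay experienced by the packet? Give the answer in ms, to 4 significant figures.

9.758 ms

L = 40 × 8 = 320 bits.
Transmission delay = L/R = 320 / 163000000 = 0.00196319 ms.
Propagation delay = d/s = 2000000 m / 2.05e+08 m/s = 9.7561 ms.
Total = 9.758 ms.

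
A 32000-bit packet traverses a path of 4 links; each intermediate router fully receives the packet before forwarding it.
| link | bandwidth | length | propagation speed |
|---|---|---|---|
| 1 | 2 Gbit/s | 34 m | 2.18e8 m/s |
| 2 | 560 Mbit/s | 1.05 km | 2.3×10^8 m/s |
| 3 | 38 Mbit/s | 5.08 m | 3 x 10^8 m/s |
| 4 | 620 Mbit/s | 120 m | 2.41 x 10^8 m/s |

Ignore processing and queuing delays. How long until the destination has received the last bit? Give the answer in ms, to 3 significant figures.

Transmission delays (L/R per hop): 0.016, 0.0571429, 0.842105, 0.0516129 ms; sum = 0.966861 ms.
Propagation delays (d/s per hop): 0.000155963, 0.00456522, 1.69333e-05, 0.000497925 ms; sum = 0.00523604 ms.
End-to-end = 0.972 ms.

0.972 ms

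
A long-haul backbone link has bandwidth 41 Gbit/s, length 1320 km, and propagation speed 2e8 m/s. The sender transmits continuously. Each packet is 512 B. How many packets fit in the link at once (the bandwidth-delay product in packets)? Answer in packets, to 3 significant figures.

66100 packets

Propagation delay = 1320000 / 200000000 = 0.0066 s.
BDP = R × t_prop = 41000000000 × 0.0066 = 270600000 bits.
In packets of 4096 bits: 66100 packets.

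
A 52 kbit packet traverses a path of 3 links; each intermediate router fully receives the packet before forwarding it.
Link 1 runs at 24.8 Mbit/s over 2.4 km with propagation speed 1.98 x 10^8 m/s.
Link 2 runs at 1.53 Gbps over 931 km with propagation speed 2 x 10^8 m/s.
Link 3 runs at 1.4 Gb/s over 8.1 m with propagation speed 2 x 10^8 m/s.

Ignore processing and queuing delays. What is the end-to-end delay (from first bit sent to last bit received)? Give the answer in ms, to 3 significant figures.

L = 52000 bits.
Transmission delays (L/R per hop): 2.09677, 0.0339869, 0.0371429 ms; sum = 2.1679 ms.
Propagation delays (d/s per hop): 0.0121212, 4.655, 4.05e-05 ms; sum = 4.66716 ms.
End-to-end = 6.84 ms.

6.84 ms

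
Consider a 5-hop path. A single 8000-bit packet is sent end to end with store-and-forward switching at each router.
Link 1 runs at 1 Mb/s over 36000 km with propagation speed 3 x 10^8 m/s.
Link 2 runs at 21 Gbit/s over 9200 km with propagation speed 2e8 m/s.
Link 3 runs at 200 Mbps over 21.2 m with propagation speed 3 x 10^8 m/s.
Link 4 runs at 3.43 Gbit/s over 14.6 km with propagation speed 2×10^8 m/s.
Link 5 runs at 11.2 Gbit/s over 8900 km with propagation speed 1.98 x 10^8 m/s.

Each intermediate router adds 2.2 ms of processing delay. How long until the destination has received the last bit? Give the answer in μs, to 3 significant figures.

228000 μs

Transmission delays (L/R per hop): 8000, 0.380952, 40, 2.33236, 0.714286 μs; sum = 8043.43 μs.
Propagation delays (d/s per hop): 120000, 46000, 0.0706667, 73, 44949.5 μs; sum = 211023 μs.
Processing at 4 router(s): 4 × 2.2 ms = 8800 μs.
End-to-end = 228000 μs.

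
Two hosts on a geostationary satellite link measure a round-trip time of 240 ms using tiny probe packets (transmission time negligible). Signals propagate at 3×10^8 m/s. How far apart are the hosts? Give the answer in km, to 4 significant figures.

36000 km

One-way propagation = RTT/2 = 120 ms.
d = s × t = 300000000 × 0.12 = 36000 km.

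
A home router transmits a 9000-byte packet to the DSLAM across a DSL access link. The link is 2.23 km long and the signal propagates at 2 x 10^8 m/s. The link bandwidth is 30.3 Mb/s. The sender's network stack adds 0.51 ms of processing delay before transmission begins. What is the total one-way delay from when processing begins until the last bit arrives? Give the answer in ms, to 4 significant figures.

L = 9000 × 8 = 72000 bits.
Transmission delay = L/R = 72000 / 30300000 = 2.37624 ms.
Propagation delay = d/s = 2230 m / 200000000 m/s = 0.01115 ms.
Plus processing delay 0.51 ms = 0.51 ms.
Total = 2.897 ms.

2.897 ms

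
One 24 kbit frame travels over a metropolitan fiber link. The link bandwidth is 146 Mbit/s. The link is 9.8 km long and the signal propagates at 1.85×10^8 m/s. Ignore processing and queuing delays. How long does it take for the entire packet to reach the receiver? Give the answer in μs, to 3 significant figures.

217 μs

L = 24000 bits.
Transmission delay = L/R = 24000 / 146000000 = 164.384 μs.
Propagation delay = d/s = 9800 m / 185000000 m/s = 52.973 μs.
Total = 217 μs.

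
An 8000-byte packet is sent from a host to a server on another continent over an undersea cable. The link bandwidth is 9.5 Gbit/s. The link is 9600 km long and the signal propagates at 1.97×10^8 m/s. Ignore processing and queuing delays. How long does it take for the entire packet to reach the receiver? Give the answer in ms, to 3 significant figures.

L = 8000 × 8 = 64000 bits.
Transmission delay = L/R = 64000 / 9500000000 = 0.00673684 ms.
Propagation delay = d/s = 9600000 m / 197000000 m/s = 48.731 ms.
Total = 48.7 ms.

48.7 ms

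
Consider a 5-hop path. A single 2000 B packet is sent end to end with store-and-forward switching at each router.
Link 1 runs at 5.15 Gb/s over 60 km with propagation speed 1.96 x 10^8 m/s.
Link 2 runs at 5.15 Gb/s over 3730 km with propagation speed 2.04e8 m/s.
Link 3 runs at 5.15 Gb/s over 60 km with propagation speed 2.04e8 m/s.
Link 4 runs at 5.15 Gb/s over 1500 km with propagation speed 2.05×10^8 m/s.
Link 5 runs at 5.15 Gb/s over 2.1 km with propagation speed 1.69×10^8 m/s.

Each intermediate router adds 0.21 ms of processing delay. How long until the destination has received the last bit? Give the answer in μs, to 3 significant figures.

27100 μs

L = 2000 × 8 = 16000 bits.
Transmission delay per hop = L/R = 16000/5150000000 = 3.1068 μs; 5 hops → 15.534 μs.
Propagation delays (d/s per hop): 306.122, 18284.3, 294.118, 7317.07, 12.426 μs; sum = 26214.1 μs.
Processing at 4 router(s): 4 × 0.21 ms = 840 μs.
End-to-end = 27100 μs.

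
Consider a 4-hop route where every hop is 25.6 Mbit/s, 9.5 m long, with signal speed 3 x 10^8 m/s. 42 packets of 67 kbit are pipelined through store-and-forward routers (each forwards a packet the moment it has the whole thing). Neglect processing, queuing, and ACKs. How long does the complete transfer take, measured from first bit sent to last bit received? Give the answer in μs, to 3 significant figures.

Per-hop transmission t_tx = L/R = 67000/25600000 = 2617.19 μs.
Per-hop propagation t_prop = 9.5/300000000 = 0.0316667 μs.
Pipeline fill: first packet needs 4·t_tx to clear all hops; remaining 41 packets each add one t_tx.
Total = (4+42-1)·t_tx + 4·t_prop = 45·2617.19 + 4·0.0316667 = 118000 μs.

118000 μs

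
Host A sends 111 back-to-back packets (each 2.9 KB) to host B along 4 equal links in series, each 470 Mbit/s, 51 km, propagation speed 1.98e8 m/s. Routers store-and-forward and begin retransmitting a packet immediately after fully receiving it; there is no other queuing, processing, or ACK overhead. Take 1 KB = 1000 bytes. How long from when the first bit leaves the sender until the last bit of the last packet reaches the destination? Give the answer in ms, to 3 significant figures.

6.66 ms

Per-hop transmission t_tx = L/R = 23200/470000000 = 0.0493617 ms.
Per-hop propagation t_prop = 51000/198000000 = 0.257576 ms.
Pipeline fill: first packet needs 4·t_tx to clear all hops; remaining 110 packets each add one t_tx.
Total = (4+111-1)·t_tx + 4·t_prop = 114·0.0493617 + 4·0.257576 = 6.66 ms.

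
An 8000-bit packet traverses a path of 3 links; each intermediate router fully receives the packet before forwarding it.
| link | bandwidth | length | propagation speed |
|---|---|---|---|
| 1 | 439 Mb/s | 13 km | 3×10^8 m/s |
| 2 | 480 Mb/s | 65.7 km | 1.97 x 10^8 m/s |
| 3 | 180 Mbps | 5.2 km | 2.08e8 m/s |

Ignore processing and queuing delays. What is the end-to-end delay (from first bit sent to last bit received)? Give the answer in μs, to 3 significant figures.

Transmission delays (L/R per hop): 18.2232, 16.6667, 44.4444 μs; sum = 79.3343 μs.
Propagation delays (d/s per hop): 43.3333, 333.503, 25 μs; sum = 401.836 μs.
End-to-end = 481 μs.

481 μs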